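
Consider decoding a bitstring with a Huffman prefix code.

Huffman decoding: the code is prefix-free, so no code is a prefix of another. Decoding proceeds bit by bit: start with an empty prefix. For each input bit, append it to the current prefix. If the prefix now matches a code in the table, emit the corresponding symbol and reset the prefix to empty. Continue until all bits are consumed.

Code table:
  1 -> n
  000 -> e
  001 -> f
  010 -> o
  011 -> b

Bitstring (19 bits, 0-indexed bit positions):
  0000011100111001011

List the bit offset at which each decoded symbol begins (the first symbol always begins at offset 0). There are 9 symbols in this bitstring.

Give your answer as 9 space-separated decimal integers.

Bit 0: prefix='0' (no match yet)
Bit 1: prefix='00' (no match yet)
Bit 2: prefix='000' -> emit 'e', reset
Bit 3: prefix='0' (no match yet)
Bit 4: prefix='00' (no match yet)
Bit 5: prefix='001' -> emit 'f', reset
Bit 6: prefix='1' -> emit 'n', reset
Bit 7: prefix='1' -> emit 'n', reset
Bit 8: prefix='0' (no match yet)
Bit 9: prefix='00' (no match yet)
Bit 10: prefix='001' -> emit 'f', reset
Bit 11: prefix='1' -> emit 'n', reset
Bit 12: prefix='1' -> emit 'n', reset
Bit 13: prefix='0' (no match yet)
Bit 14: prefix='00' (no match yet)
Bit 15: prefix='001' -> emit 'f', reset
Bit 16: prefix='0' (no match yet)
Bit 17: prefix='01' (no match yet)
Bit 18: prefix='011' -> emit 'b', reset

Answer: 0 3 6 7 8 11 12 13 16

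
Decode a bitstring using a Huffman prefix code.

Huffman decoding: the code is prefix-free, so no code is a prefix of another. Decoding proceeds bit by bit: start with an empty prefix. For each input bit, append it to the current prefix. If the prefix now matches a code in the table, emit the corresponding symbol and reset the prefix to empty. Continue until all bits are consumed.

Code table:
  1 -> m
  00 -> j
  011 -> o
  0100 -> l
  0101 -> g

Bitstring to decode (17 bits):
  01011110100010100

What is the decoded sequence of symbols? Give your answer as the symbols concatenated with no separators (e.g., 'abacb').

Answer: gmmmlgj

Derivation:
Bit 0: prefix='0' (no match yet)
Bit 1: prefix='01' (no match yet)
Bit 2: prefix='010' (no match yet)
Bit 3: prefix='0101' -> emit 'g', reset
Bit 4: prefix='1' -> emit 'm', reset
Bit 5: prefix='1' -> emit 'm', reset
Bit 6: prefix='1' -> emit 'm', reset
Bit 7: prefix='0' (no match yet)
Bit 8: prefix='01' (no match yet)
Bit 9: prefix='010' (no match yet)
Bit 10: prefix='0100' -> emit 'l', reset
Bit 11: prefix='0' (no match yet)
Bit 12: prefix='01' (no match yet)
Bit 13: prefix='010' (no match yet)
Bit 14: prefix='0101' -> emit 'g', reset
Bit 15: prefix='0' (no match yet)
Bit 16: prefix='00' -> emit 'j', reset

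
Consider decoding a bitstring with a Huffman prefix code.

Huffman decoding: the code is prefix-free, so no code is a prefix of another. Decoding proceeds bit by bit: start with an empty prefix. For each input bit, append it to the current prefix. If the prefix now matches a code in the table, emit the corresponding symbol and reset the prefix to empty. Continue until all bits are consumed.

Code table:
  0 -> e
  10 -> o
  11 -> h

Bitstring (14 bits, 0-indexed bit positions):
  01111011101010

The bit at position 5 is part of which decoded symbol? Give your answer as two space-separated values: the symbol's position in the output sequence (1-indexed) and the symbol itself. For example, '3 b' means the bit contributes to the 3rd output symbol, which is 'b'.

Bit 0: prefix='0' -> emit 'e', reset
Bit 1: prefix='1' (no match yet)
Bit 2: prefix='11' -> emit 'h', reset
Bit 3: prefix='1' (no match yet)
Bit 4: prefix='11' -> emit 'h', reset
Bit 5: prefix='0' -> emit 'e', reset
Bit 6: prefix='1' (no match yet)
Bit 7: prefix='11' -> emit 'h', reset
Bit 8: prefix='1' (no match yet)
Bit 9: prefix='10' -> emit 'o', reset

Answer: 4 e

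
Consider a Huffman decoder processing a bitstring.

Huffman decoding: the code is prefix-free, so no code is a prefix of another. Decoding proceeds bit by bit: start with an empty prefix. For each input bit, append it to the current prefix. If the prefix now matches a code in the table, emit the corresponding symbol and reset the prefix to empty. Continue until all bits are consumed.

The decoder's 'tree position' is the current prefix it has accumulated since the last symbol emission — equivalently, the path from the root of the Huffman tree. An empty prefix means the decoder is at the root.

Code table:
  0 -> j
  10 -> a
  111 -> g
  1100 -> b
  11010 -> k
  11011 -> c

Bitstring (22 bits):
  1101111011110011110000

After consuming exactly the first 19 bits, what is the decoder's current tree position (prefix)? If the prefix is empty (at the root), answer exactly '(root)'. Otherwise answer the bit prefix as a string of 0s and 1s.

Bit 0: prefix='1' (no match yet)
Bit 1: prefix='11' (no match yet)
Bit 2: prefix='110' (no match yet)
Bit 3: prefix='1101' (no match yet)
Bit 4: prefix='11011' -> emit 'c', reset
Bit 5: prefix='1' (no match yet)
Bit 6: prefix='11' (no match yet)
Bit 7: prefix='110' (no match yet)
Bit 8: prefix='1101' (no match yet)
Bit 9: prefix='11011' -> emit 'c', reset
Bit 10: prefix='1' (no match yet)
Bit 11: prefix='11' (no match yet)
Bit 12: prefix='110' (no match yet)
Bit 13: prefix='1100' -> emit 'b', reset
Bit 14: prefix='1' (no match yet)
Bit 15: prefix='11' (no match yet)
Bit 16: prefix='111' -> emit 'g', reset
Bit 17: prefix='1' (no match yet)
Bit 18: prefix='10' -> emit 'a', reset

Answer: (root)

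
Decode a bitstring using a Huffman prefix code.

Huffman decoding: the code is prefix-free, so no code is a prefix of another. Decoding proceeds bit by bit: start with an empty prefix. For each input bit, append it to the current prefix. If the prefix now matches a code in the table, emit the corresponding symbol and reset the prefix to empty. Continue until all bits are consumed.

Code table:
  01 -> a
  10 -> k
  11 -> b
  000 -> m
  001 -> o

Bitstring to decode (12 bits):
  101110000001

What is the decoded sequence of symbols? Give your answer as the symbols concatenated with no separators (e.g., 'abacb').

Bit 0: prefix='1' (no match yet)
Bit 1: prefix='10' -> emit 'k', reset
Bit 2: prefix='1' (no match yet)
Bit 3: prefix='11' -> emit 'b', reset
Bit 4: prefix='1' (no match yet)
Bit 5: prefix='10' -> emit 'k', reset
Bit 6: prefix='0' (no match yet)
Bit 7: prefix='00' (no match yet)
Bit 8: prefix='000' -> emit 'm', reset
Bit 9: prefix='0' (no match yet)
Bit 10: prefix='00' (no match yet)
Bit 11: prefix='001' -> emit 'o', reset

Answer: kbkmo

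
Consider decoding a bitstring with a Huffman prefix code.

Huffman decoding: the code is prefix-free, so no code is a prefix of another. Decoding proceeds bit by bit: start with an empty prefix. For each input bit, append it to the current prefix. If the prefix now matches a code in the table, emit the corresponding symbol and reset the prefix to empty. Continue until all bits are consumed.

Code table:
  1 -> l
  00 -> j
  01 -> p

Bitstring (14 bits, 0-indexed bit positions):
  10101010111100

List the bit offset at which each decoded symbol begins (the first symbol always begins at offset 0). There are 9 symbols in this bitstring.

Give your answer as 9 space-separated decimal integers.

Bit 0: prefix='1' -> emit 'l', reset
Bit 1: prefix='0' (no match yet)
Bit 2: prefix='01' -> emit 'p', reset
Bit 3: prefix='0' (no match yet)
Bit 4: prefix='01' -> emit 'p', reset
Bit 5: prefix='0' (no match yet)
Bit 6: prefix='01' -> emit 'p', reset
Bit 7: prefix='0' (no match yet)
Bit 8: prefix='01' -> emit 'p', reset
Bit 9: prefix='1' -> emit 'l', reset
Bit 10: prefix='1' -> emit 'l', reset
Bit 11: prefix='1' -> emit 'l', reset
Bit 12: prefix='0' (no match yet)
Bit 13: prefix='00' -> emit 'j', reset

Answer: 0 1 3 5 7 9 10 11 12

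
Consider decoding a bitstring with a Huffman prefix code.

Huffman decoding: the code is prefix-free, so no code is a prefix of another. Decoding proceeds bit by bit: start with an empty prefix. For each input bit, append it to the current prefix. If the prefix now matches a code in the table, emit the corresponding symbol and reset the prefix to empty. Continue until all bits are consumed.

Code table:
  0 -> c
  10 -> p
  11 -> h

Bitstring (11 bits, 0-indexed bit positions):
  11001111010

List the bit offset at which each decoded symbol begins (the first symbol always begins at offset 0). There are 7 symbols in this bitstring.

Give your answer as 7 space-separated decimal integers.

Answer: 0 2 3 4 6 8 9

Derivation:
Bit 0: prefix='1' (no match yet)
Bit 1: prefix='11' -> emit 'h', reset
Bit 2: prefix='0' -> emit 'c', reset
Bit 3: prefix='0' -> emit 'c', reset
Bit 4: prefix='1' (no match yet)
Bit 5: prefix='11' -> emit 'h', reset
Bit 6: prefix='1' (no match yet)
Bit 7: prefix='11' -> emit 'h', reset
Bit 8: prefix='0' -> emit 'c', reset
Bit 9: prefix='1' (no match yet)
Bit 10: prefix='10' -> emit 'p', reset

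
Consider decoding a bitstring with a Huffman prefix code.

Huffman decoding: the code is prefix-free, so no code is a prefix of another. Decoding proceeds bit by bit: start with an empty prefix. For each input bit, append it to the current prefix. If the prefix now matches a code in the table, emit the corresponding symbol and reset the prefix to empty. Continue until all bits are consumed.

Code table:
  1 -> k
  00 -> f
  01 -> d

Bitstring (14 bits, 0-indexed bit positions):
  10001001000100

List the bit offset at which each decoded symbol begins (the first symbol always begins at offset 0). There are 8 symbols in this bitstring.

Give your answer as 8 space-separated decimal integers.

Bit 0: prefix='1' -> emit 'k', reset
Bit 1: prefix='0' (no match yet)
Bit 2: prefix='00' -> emit 'f', reset
Bit 3: prefix='0' (no match yet)
Bit 4: prefix='01' -> emit 'd', reset
Bit 5: prefix='0' (no match yet)
Bit 6: prefix='00' -> emit 'f', reset
Bit 7: prefix='1' -> emit 'k', reset
Bit 8: prefix='0' (no match yet)
Bit 9: prefix='00' -> emit 'f', reset
Bit 10: prefix='0' (no match yet)
Bit 11: prefix='01' -> emit 'd', reset
Bit 12: prefix='0' (no match yet)
Bit 13: prefix='00' -> emit 'f', reset

Answer: 0 1 3 5 7 8 10 12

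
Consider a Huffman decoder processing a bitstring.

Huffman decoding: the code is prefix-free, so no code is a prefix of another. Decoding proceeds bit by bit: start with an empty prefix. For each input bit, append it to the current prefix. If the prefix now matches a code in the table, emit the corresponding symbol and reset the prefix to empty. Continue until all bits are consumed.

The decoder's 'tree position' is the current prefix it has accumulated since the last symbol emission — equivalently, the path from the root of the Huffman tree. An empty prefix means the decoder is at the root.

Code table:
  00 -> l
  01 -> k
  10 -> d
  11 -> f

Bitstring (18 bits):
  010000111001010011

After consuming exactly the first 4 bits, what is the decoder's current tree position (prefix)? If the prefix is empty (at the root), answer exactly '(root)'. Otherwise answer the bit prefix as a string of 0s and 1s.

Answer: (root)

Derivation:
Bit 0: prefix='0' (no match yet)
Bit 1: prefix='01' -> emit 'k', reset
Bit 2: prefix='0' (no match yet)
Bit 3: prefix='00' -> emit 'l', reset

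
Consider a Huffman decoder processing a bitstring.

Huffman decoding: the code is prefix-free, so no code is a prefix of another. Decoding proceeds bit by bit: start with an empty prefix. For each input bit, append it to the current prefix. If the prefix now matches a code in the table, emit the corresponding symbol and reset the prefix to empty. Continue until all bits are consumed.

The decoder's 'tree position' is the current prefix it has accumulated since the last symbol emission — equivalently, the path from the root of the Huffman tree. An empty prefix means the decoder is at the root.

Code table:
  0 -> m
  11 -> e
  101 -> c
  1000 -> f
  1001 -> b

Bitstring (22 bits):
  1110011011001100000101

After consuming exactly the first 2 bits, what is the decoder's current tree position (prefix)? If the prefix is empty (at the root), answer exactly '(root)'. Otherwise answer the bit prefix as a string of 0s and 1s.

Bit 0: prefix='1' (no match yet)
Bit 1: prefix='11' -> emit 'e', reset

Answer: (root)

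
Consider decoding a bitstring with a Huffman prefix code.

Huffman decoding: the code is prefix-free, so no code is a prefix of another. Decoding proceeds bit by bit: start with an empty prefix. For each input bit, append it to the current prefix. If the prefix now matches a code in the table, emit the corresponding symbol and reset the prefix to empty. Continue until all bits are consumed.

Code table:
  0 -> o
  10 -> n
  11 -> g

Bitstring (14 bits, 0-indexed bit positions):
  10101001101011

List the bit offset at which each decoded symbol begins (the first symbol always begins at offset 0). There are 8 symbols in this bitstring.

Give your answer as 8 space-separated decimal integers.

Answer: 0 2 4 6 7 9 10 12

Derivation:
Bit 0: prefix='1' (no match yet)
Bit 1: prefix='10' -> emit 'n', reset
Bit 2: prefix='1' (no match yet)
Bit 3: prefix='10' -> emit 'n', reset
Bit 4: prefix='1' (no match yet)
Bit 5: prefix='10' -> emit 'n', reset
Bit 6: prefix='0' -> emit 'o', reset
Bit 7: prefix='1' (no match yet)
Bit 8: prefix='11' -> emit 'g', reset
Bit 9: prefix='0' -> emit 'o', reset
Bit 10: prefix='1' (no match yet)
Bit 11: prefix='10' -> emit 'n', reset
Bit 12: prefix='1' (no match yet)
Bit 13: prefix='11' -> emit 'g', reset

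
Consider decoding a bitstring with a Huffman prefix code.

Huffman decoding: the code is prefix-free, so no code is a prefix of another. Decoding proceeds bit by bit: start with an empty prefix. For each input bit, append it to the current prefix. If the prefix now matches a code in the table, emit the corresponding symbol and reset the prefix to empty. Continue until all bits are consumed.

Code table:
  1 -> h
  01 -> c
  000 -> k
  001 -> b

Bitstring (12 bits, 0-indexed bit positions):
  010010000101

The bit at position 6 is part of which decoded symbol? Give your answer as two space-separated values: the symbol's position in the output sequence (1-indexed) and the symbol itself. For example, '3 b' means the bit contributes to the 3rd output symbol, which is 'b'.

Bit 0: prefix='0' (no match yet)
Bit 1: prefix='01' -> emit 'c', reset
Bit 2: prefix='0' (no match yet)
Bit 3: prefix='00' (no match yet)
Bit 4: prefix='001' -> emit 'b', reset
Bit 5: prefix='0' (no match yet)
Bit 6: prefix='00' (no match yet)
Bit 7: prefix='000' -> emit 'k', reset
Bit 8: prefix='0' (no match yet)
Bit 9: prefix='01' -> emit 'c', reset
Bit 10: prefix='0' (no match yet)

Answer: 3 k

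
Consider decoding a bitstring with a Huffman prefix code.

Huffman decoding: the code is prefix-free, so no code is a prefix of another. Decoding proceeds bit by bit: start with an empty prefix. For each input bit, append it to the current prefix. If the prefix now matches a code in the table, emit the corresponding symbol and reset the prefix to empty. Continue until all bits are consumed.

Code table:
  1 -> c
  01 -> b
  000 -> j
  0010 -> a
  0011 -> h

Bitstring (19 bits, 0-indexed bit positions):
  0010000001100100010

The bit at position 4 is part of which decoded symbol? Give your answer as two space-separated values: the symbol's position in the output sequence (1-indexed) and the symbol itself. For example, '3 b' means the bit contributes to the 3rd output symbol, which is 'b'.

Answer: 2 j

Derivation:
Bit 0: prefix='0' (no match yet)
Bit 1: prefix='00' (no match yet)
Bit 2: prefix='001' (no match yet)
Bit 3: prefix='0010' -> emit 'a', reset
Bit 4: prefix='0' (no match yet)
Bit 5: prefix='00' (no match yet)
Bit 6: prefix='000' -> emit 'j', reset
Bit 7: prefix='0' (no match yet)
Bit 8: prefix='00' (no match yet)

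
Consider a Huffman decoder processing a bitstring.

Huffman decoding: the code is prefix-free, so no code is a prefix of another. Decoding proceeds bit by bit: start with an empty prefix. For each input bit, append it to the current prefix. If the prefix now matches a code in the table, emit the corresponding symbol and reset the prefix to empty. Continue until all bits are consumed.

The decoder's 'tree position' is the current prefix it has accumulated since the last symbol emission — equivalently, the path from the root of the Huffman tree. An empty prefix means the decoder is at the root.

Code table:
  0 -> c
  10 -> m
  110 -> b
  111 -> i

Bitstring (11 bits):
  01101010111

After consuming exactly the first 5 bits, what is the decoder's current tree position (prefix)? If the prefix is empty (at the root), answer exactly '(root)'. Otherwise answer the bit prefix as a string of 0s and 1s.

Answer: 1

Derivation:
Bit 0: prefix='0' -> emit 'c', reset
Bit 1: prefix='1' (no match yet)
Bit 2: prefix='11' (no match yet)
Bit 3: prefix='110' -> emit 'b', reset
Bit 4: prefix='1' (no match yet)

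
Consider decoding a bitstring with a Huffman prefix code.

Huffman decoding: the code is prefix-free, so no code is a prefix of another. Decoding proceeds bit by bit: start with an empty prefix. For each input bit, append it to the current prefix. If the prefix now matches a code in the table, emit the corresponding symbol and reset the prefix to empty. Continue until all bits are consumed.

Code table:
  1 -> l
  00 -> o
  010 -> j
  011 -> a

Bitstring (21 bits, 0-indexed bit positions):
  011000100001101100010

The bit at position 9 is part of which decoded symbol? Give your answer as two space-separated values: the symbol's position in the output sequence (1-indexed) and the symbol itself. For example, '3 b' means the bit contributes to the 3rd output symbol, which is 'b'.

Answer: 4 o

Derivation:
Bit 0: prefix='0' (no match yet)
Bit 1: prefix='01' (no match yet)
Bit 2: prefix='011' -> emit 'a', reset
Bit 3: prefix='0' (no match yet)
Bit 4: prefix='00' -> emit 'o', reset
Bit 5: prefix='0' (no match yet)
Bit 6: prefix='01' (no match yet)
Bit 7: prefix='010' -> emit 'j', reset
Bit 8: prefix='0' (no match yet)
Bit 9: prefix='00' -> emit 'o', reset
Bit 10: prefix='0' (no match yet)
Bit 11: prefix='01' (no match yet)
Bit 12: prefix='011' -> emit 'a', reset
Bit 13: prefix='0' (no match yet)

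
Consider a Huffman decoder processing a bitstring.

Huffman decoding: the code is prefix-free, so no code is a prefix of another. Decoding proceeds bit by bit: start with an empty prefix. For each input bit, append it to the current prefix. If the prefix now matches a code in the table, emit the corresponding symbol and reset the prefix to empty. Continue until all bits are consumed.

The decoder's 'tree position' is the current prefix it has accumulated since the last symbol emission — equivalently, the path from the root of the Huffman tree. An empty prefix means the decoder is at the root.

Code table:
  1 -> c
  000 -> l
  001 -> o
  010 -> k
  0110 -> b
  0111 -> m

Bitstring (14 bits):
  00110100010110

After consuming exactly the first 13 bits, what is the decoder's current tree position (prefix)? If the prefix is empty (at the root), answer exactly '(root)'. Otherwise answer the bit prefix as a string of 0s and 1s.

Bit 0: prefix='0' (no match yet)
Bit 1: prefix='00' (no match yet)
Bit 2: prefix='001' -> emit 'o', reset
Bit 3: prefix='1' -> emit 'c', reset
Bit 4: prefix='0' (no match yet)
Bit 5: prefix='01' (no match yet)
Bit 6: prefix='010' -> emit 'k', reset
Bit 7: prefix='0' (no match yet)
Bit 8: prefix='00' (no match yet)
Bit 9: prefix='001' -> emit 'o', reset
Bit 10: prefix='0' (no match yet)
Bit 11: prefix='01' (no match yet)
Bit 12: prefix='011' (no match yet)

Answer: 011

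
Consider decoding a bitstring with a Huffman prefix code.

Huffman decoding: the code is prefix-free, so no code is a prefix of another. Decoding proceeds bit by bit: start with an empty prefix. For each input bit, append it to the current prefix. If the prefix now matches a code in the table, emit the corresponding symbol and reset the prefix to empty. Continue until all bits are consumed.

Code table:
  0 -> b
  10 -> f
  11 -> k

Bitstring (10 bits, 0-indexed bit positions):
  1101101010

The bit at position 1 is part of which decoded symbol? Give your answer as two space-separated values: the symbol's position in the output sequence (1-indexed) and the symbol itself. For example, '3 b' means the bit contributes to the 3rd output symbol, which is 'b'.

Bit 0: prefix='1' (no match yet)
Bit 1: prefix='11' -> emit 'k', reset
Bit 2: prefix='0' -> emit 'b', reset
Bit 3: prefix='1' (no match yet)
Bit 4: prefix='11' -> emit 'k', reset
Bit 5: prefix='0' -> emit 'b', reset

Answer: 1 k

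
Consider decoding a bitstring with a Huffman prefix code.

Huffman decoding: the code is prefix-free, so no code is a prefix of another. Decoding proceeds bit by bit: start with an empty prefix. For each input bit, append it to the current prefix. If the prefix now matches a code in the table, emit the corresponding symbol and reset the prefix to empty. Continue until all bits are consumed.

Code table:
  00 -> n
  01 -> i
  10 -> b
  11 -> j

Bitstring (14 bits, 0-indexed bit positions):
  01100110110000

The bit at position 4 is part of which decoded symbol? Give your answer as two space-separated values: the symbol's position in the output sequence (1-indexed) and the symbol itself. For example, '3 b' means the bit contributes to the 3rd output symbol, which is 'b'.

Bit 0: prefix='0' (no match yet)
Bit 1: prefix='01' -> emit 'i', reset
Bit 2: prefix='1' (no match yet)
Bit 3: prefix='10' -> emit 'b', reset
Bit 4: prefix='0' (no match yet)
Bit 5: prefix='01' -> emit 'i', reset
Bit 6: prefix='1' (no match yet)
Bit 7: prefix='10' -> emit 'b', reset
Bit 8: prefix='1' (no match yet)

Answer: 3 i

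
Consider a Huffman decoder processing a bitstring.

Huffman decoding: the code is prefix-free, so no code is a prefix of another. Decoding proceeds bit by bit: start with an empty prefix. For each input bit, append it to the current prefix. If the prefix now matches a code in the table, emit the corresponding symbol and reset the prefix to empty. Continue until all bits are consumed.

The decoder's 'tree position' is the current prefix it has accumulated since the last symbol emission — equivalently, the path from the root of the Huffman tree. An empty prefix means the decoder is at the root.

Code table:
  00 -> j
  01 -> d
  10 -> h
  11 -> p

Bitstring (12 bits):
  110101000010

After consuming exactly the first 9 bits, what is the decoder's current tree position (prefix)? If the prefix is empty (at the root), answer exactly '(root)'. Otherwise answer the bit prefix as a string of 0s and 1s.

Bit 0: prefix='1' (no match yet)
Bit 1: prefix='11' -> emit 'p', reset
Bit 2: prefix='0' (no match yet)
Bit 3: prefix='01' -> emit 'd', reset
Bit 4: prefix='0' (no match yet)
Bit 5: prefix='01' -> emit 'd', reset
Bit 6: prefix='0' (no match yet)
Bit 7: prefix='00' -> emit 'j', reset
Bit 8: prefix='0' (no match yet)

Answer: 0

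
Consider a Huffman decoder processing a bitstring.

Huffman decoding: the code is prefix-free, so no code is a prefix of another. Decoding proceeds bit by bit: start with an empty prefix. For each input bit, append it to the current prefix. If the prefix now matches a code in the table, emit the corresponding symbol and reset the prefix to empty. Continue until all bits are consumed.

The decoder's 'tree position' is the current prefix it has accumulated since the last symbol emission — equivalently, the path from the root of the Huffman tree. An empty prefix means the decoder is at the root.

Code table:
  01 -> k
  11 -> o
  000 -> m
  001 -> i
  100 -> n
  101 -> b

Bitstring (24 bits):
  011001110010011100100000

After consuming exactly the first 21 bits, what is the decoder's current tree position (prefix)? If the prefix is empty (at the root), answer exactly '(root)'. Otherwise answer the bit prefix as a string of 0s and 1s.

Answer: (root)

Derivation:
Bit 0: prefix='0' (no match yet)
Bit 1: prefix='01' -> emit 'k', reset
Bit 2: prefix='1' (no match yet)
Bit 3: prefix='10' (no match yet)
Bit 4: prefix='100' -> emit 'n', reset
Bit 5: prefix='1' (no match yet)
Bit 6: prefix='11' -> emit 'o', reset
Bit 7: prefix='1' (no match yet)
Bit 8: prefix='10' (no match yet)
Bit 9: prefix='100' -> emit 'n', reset
Bit 10: prefix='1' (no match yet)
Bit 11: prefix='10' (no match yet)
Bit 12: prefix='100' -> emit 'n', reset
Bit 13: prefix='1' (no match yet)
Bit 14: prefix='11' -> emit 'o', reset
Bit 15: prefix='1' (no match yet)
Bit 16: prefix='10' (no match yet)
Bit 17: prefix='100' -> emit 'n', reset
Bit 18: prefix='1' (no match yet)
Bit 19: prefix='10' (no match yet)
Bit 20: prefix='100' -> emit 'n', reset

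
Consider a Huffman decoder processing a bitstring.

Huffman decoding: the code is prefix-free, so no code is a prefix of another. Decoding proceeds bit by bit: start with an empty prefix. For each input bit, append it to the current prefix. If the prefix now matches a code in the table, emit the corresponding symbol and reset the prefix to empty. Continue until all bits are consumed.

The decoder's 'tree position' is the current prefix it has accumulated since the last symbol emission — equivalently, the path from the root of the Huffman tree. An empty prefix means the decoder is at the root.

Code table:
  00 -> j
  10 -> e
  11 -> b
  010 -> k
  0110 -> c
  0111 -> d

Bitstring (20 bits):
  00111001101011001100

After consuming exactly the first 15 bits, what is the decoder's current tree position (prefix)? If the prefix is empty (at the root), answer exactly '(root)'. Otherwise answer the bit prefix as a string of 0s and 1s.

Answer: 0

Derivation:
Bit 0: prefix='0' (no match yet)
Bit 1: prefix='00' -> emit 'j', reset
Bit 2: prefix='1' (no match yet)
Bit 3: prefix='11' -> emit 'b', reset
Bit 4: prefix='1' (no match yet)
Bit 5: prefix='10' -> emit 'e', reset
Bit 6: prefix='0' (no match yet)
Bit 7: prefix='01' (no match yet)
Bit 8: prefix='011' (no match yet)
Bit 9: prefix='0110' -> emit 'c', reset
Bit 10: prefix='1' (no match yet)
Bit 11: prefix='10' -> emit 'e', reset
Bit 12: prefix='1' (no match yet)
Bit 13: prefix='11' -> emit 'b', reset
Bit 14: prefix='0' (no match yet)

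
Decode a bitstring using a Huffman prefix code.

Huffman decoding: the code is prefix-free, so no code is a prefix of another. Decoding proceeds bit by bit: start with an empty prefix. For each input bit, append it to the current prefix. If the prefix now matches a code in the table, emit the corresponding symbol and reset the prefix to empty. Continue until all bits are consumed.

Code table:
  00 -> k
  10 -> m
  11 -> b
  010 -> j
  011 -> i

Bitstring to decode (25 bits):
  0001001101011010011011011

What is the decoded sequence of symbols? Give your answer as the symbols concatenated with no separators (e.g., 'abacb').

Bit 0: prefix='0' (no match yet)
Bit 1: prefix='00' -> emit 'k', reset
Bit 2: prefix='0' (no match yet)
Bit 3: prefix='01' (no match yet)
Bit 4: prefix='010' -> emit 'j', reset
Bit 5: prefix='0' (no match yet)
Bit 6: prefix='01' (no match yet)
Bit 7: prefix='011' -> emit 'i', reset
Bit 8: prefix='0' (no match yet)
Bit 9: prefix='01' (no match yet)
Bit 10: prefix='010' -> emit 'j', reset
Bit 11: prefix='1' (no match yet)
Bit 12: prefix='11' -> emit 'b', reset
Bit 13: prefix='0' (no match yet)
Bit 14: prefix='01' (no match yet)
Bit 15: prefix='010' -> emit 'j', reset
Bit 16: prefix='0' (no match yet)
Bit 17: prefix='01' (no match yet)
Bit 18: prefix='011' -> emit 'i', reset
Bit 19: prefix='0' (no match yet)
Bit 20: prefix='01' (no match yet)
Bit 21: prefix='011' -> emit 'i', reset
Bit 22: prefix='0' (no match yet)
Bit 23: prefix='01' (no match yet)
Bit 24: prefix='011' -> emit 'i', reset

Answer: kjijbjiii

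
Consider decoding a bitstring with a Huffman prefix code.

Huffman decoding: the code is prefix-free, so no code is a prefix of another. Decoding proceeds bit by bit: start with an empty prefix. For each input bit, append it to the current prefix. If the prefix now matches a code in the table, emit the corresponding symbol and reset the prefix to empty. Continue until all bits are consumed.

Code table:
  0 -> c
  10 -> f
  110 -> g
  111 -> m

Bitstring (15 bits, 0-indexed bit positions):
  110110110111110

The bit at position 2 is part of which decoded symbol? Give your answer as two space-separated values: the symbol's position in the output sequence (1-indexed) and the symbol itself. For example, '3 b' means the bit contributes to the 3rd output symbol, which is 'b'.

Answer: 1 g

Derivation:
Bit 0: prefix='1' (no match yet)
Bit 1: prefix='11' (no match yet)
Bit 2: prefix='110' -> emit 'g', reset
Bit 3: prefix='1' (no match yet)
Bit 4: prefix='11' (no match yet)
Bit 5: prefix='110' -> emit 'g', reset
Bit 6: prefix='1' (no match yet)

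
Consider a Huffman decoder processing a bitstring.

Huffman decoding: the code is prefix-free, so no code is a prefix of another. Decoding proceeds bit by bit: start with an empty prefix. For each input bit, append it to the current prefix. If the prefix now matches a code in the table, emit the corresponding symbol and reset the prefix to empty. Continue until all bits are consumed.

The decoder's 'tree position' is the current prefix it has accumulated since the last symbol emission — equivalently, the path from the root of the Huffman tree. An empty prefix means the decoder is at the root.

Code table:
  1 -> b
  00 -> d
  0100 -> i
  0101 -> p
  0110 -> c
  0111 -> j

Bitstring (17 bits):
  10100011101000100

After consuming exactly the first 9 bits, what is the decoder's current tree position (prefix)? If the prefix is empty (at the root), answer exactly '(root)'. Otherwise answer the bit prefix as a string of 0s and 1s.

Bit 0: prefix='1' -> emit 'b', reset
Bit 1: prefix='0' (no match yet)
Bit 2: prefix='01' (no match yet)
Bit 3: prefix='010' (no match yet)
Bit 4: prefix='0100' -> emit 'i', reset
Bit 5: prefix='0' (no match yet)
Bit 6: prefix='01' (no match yet)
Bit 7: prefix='011' (no match yet)
Bit 8: prefix='0111' -> emit 'j', reset

Answer: (root)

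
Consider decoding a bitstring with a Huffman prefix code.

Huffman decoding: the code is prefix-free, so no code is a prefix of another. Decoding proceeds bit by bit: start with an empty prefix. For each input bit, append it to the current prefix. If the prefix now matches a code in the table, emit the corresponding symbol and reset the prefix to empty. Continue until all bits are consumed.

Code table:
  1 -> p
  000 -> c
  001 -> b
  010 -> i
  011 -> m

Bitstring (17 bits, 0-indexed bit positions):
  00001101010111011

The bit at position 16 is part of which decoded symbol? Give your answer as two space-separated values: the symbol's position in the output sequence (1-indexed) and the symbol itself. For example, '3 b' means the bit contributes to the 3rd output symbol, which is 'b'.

Answer: 7 m

Derivation:
Bit 0: prefix='0' (no match yet)
Bit 1: prefix='00' (no match yet)
Bit 2: prefix='000' -> emit 'c', reset
Bit 3: prefix='0' (no match yet)
Bit 4: prefix='01' (no match yet)
Bit 5: prefix='011' -> emit 'm', reset
Bit 6: prefix='0' (no match yet)
Bit 7: prefix='01' (no match yet)
Bit 8: prefix='010' -> emit 'i', reset
Bit 9: prefix='1' -> emit 'p', reset
Bit 10: prefix='0' (no match yet)
Bit 11: prefix='01' (no match yet)
Bit 12: prefix='011' -> emit 'm', reset
Bit 13: prefix='1' -> emit 'p', reset
Bit 14: prefix='0' (no match yet)
Bit 15: prefix='01' (no match yet)
Bit 16: prefix='011' -> emit 'm', reset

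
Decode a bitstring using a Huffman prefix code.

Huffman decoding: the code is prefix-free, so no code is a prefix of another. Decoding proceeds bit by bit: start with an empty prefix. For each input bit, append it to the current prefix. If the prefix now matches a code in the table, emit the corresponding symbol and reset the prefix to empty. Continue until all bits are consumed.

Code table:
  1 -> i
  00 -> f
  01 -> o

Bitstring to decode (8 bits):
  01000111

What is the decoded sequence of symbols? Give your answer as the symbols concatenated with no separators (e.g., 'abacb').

Bit 0: prefix='0' (no match yet)
Bit 1: prefix='01' -> emit 'o', reset
Bit 2: prefix='0' (no match yet)
Bit 3: prefix='00' -> emit 'f', reset
Bit 4: prefix='0' (no match yet)
Bit 5: prefix='01' -> emit 'o', reset
Bit 6: prefix='1' -> emit 'i', reset
Bit 7: prefix='1' -> emit 'i', reset

Answer: ofoii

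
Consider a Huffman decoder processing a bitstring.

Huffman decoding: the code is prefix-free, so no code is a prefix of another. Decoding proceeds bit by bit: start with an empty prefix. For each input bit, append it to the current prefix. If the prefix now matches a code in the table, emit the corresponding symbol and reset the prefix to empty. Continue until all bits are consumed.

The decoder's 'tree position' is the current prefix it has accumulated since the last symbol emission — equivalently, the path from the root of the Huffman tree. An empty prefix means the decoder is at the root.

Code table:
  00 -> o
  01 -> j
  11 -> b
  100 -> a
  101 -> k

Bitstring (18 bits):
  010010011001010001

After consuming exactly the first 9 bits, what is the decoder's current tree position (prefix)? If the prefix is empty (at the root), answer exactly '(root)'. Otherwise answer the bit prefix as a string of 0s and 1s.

Bit 0: prefix='0' (no match yet)
Bit 1: prefix='01' -> emit 'j', reset
Bit 2: prefix='0' (no match yet)
Bit 3: prefix='00' -> emit 'o', reset
Bit 4: prefix='1' (no match yet)
Bit 5: prefix='10' (no match yet)
Bit 6: prefix='100' -> emit 'a', reset
Bit 7: prefix='1' (no match yet)
Bit 8: prefix='11' -> emit 'b', reset

Answer: (root)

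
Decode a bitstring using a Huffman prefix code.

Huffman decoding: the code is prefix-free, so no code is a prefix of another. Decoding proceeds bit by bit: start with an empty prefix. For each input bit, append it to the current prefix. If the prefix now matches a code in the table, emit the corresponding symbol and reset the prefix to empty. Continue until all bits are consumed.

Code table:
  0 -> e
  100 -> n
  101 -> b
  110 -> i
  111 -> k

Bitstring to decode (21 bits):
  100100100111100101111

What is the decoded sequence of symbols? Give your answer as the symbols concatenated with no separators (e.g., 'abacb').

Answer: nnnknbk

Derivation:
Bit 0: prefix='1' (no match yet)
Bit 1: prefix='10' (no match yet)
Bit 2: prefix='100' -> emit 'n', reset
Bit 3: prefix='1' (no match yet)
Bit 4: prefix='10' (no match yet)
Bit 5: prefix='100' -> emit 'n', reset
Bit 6: prefix='1' (no match yet)
Bit 7: prefix='10' (no match yet)
Bit 8: prefix='100' -> emit 'n', reset
Bit 9: prefix='1' (no match yet)
Bit 10: prefix='11' (no match yet)
Bit 11: prefix='111' -> emit 'k', reset
Bit 12: prefix='1' (no match yet)
Bit 13: prefix='10' (no match yet)
Bit 14: prefix='100' -> emit 'n', reset
Bit 15: prefix='1' (no match yet)
Bit 16: prefix='10' (no match yet)
Bit 17: prefix='101' -> emit 'b', reset
Bit 18: prefix='1' (no match yet)
Bit 19: prefix='11' (no match yet)
Bit 20: prefix='111' -> emit 'k', reset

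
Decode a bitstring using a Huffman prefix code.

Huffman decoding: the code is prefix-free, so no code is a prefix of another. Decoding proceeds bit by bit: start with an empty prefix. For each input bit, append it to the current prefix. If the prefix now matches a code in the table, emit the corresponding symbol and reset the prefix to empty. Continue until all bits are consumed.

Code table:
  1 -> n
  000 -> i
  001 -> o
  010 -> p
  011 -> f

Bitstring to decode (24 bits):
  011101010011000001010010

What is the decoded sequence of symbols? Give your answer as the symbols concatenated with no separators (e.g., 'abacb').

Bit 0: prefix='0' (no match yet)
Bit 1: prefix='01' (no match yet)
Bit 2: prefix='011' -> emit 'f', reset
Bit 3: prefix='1' -> emit 'n', reset
Bit 4: prefix='0' (no match yet)
Bit 5: prefix='01' (no match yet)
Bit 6: prefix='010' -> emit 'p', reset
Bit 7: prefix='1' -> emit 'n', reset
Bit 8: prefix='0' (no match yet)
Bit 9: prefix='00' (no match yet)
Bit 10: prefix='001' -> emit 'o', reset
Bit 11: prefix='1' -> emit 'n', reset
Bit 12: prefix='0' (no match yet)
Bit 13: prefix='00' (no match yet)
Bit 14: prefix='000' -> emit 'i', reset
Bit 15: prefix='0' (no match yet)
Bit 16: prefix='00' (no match yet)
Bit 17: prefix='001' -> emit 'o', reset
Bit 18: prefix='0' (no match yet)
Bit 19: prefix='01' (no match yet)
Bit 20: prefix='010' -> emit 'p', reset
Bit 21: prefix='0' (no match yet)
Bit 22: prefix='01' (no match yet)
Bit 23: prefix='010' -> emit 'p', reset

Answer: fnpnoniopp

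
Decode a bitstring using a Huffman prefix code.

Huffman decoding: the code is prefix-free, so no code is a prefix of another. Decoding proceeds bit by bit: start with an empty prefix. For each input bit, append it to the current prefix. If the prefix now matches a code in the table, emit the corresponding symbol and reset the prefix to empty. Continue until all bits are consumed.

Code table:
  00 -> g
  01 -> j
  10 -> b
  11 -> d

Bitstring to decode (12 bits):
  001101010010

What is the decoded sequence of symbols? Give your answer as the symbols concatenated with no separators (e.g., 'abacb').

Bit 0: prefix='0' (no match yet)
Bit 1: prefix='00' -> emit 'g', reset
Bit 2: prefix='1' (no match yet)
Bit 3: prefix='11' -> emit 'd', reset
Bit 4: prefix='0' (no match yet)
Bit 5: prefix='01' -> emit 'j', reset
Bit 6: prefix='0' (no match yet)
Bit 7: prefix='01' -> emit 'j', reset
Bit 8: prefix='0' (no match yet)
Bit 9: prefix='00' -> emit 'g', reset
Bit 10: prefix='1' (no match yet)
Bit 11: prefix='10' -> emit 'b', reset

Answer: gdjjgb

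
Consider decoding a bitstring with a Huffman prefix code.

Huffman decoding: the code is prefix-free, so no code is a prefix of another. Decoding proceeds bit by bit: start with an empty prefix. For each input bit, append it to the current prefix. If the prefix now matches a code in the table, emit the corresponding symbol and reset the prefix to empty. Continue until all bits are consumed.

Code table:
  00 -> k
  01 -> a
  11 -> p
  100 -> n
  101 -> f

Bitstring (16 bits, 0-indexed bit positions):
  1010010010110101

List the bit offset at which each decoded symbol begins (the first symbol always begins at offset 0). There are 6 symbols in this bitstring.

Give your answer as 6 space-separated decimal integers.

Bit 0: prefix='1' (no match yet)
Bit 1: prefix='10' (no match yet)
Bit 2: prefix='101' -> emit 'f', reset
Bit 3: prefix='0' (no match yet)
Bit 4: prefix='00' -> emit 'k', reset
Bit 5: prefix='1' (no match yet)
Bit 6: prefix='10' (no match yet)
Bit 7: prefix='100' -> emit 'n', reset
Bit 8: prefix='1' (no match yet)
Bit 9: prefix='10' (no match yet)
Bit 10: prefix='101' -> emit 'f', reset
Bit 11: prefix='1' (no match yet)
Bit 12: prefix='10' (no match yet)
Bit 13: prefix='101' -> emit 'f', reset
Bit 14: prefix='0' (no match yet)
Bit 15: prefix='01' -> emit 'a', reset

Answer: 0 3 5 8 11 14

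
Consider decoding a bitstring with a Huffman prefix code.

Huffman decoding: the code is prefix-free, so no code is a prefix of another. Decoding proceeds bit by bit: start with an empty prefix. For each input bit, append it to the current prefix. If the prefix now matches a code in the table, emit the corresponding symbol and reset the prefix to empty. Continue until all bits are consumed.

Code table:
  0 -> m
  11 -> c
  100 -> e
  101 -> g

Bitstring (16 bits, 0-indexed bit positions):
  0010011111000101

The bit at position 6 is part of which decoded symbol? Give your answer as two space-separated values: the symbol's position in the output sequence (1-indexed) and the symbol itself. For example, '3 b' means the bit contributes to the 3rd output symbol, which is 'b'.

Bit 0: prefix='0' -> emit 'm', reset
Bit 1: prefix='0' -> emit 'm', reset
Bit 2: prefix='1' (no match yet)
Bit 3: prefix='10' (no match yet)
Bit 4: prefix='100' -> emit 'e', reset
Bit 5: prefix='1' (no match yet)
Bit 6: prefix='11' -> emit 'c', reset
Bit 7: prefix='1' (no match yet)
Bit 8: prefix='11' -> emit 'c', reset
Bit 9: prefix='1' (no match yet)
Bit 10: prefix='10' (no match yet)

Answer: 4 c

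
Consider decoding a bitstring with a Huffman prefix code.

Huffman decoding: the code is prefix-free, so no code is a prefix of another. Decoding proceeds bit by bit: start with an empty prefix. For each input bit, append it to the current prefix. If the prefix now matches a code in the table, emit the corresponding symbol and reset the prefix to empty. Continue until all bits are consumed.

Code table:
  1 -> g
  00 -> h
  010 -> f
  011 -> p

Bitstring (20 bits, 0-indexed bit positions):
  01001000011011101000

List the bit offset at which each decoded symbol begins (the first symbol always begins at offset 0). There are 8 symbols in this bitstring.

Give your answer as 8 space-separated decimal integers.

Answer: 0 3 6 8 11 14 15 18

Derivation:
Bit 0: prefix='0' (no match yet)
Bit 1: prefix='01' (no match yet)
Bit 2: prefix='010' -> emit 'f', reset
Bit 3: prefix='0' (no match yet)
Bit 4: prefix='01' (no match yet)
Bit 5: prefix='010' -> emit 'f', reset
Bit 6: prefix='0' (no match yet)
Bit 7: prefix='00' -> emit 'h', reset
Bit 8: prefix='0' (no match yet)
Bit 9: prefix='01' (no match yet)
Bit 10: prefix='011' -> emit 'p', reset
Bit 11: prefix='0' (no match yet)
Bit 12: prefix='01' (no match yet)
Bit 13: prefix='011' -> emit 'p', reset
Bit 14: prefix='1' -> emit 'g', reset
Bit 15: prefix='0' (no match yet)
Bit 16: prefix='01' (no match yet)
Bit 17: prefix='010' -> emit 'f', reset
Bit 18: prefix='0' (no match yet)
Bit 19: prefix='00' -> emit 'h', reset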